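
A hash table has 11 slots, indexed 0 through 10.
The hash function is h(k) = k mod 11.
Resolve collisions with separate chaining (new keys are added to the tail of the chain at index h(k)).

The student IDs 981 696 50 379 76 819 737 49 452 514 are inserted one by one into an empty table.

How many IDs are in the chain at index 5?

3

981 → bucket 2
696 → bucket 3
50 → bucket 6
379 → bucket 5
76 → bucket 10
819 → bucket 5 (collision)
737 → bucket 0
49 → bucket 5 (collision)
452 → bucket 1
514 → bucket 8
Final buckets:
0: 737
1: 452
2: 981
3: 696
4: —
5: 379 -> 819 -> 49
6: 50
7: —
8: 514
9: —
10: 76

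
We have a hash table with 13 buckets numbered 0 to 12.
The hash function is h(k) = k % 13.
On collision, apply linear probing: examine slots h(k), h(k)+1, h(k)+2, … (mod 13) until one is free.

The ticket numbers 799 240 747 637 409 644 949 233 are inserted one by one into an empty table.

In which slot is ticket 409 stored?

9

799: h=6 → slot 6
240: h=6, probe 6,7 → slot 7
747: h=6, probe 6,7,8 → slot 8
637: h=0 → slot 0
409: h=6, probe 6,7,8,9 → slot 9
644: h=7, probe 7,8,9,10 → slot 10
949: h=0, probe 0,1 → slot 1
233: h=12 → slot 12
Table: [637, 949, ∅, ∅, ∅, ∅, 799, 240, 747, 409, 644, ∅, 233]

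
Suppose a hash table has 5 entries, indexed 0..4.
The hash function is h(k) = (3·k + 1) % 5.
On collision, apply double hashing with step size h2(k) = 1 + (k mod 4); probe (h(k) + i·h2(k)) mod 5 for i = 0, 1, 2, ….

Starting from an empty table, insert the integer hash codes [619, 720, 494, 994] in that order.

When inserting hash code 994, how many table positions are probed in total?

619 hashes to 3; slot 3 is free -> place at 3.
720 hashes to 1; slot 1 is free -> place at 1.
494 hashes to 3, h2=3; 3,1 taken -> place at 4.
994 hashes to 3, h2=3; 3,1,4 taken -> place at 2.
Table: [∅, 720, 994, 619, 494]

4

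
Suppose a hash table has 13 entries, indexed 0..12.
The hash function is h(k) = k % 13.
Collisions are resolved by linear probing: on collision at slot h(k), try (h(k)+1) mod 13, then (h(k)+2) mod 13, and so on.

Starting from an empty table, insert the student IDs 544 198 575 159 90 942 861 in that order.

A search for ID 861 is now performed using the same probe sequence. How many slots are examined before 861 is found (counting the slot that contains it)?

544 hashes to 11; slot 11 is free → place at 11.
198 hashes to 3; slot 3 is free → place at 3.
575 hashes to 3; 3 taken → place at 4.
159 hashes to 3; 3,4 taken → place at 5.
90 hashes to 12; slot 12 is free → place at 12.
942 hashes to 6; slot 6 is free → place at 6.
861 hashes to 3; 3,4,5,6 taken → place at 7.
Table: [—, —, —, 198, 575, 159, 942, 861, —, —, —, 544, 90]
Lookup 861: h=3, probe 3,4,5,6,7 → found at 7.

5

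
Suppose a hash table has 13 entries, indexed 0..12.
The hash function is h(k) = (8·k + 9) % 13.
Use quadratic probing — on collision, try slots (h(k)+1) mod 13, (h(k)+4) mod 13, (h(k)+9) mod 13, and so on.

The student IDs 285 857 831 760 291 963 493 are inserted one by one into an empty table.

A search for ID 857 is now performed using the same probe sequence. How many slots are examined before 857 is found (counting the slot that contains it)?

2

285: h=1 => slot 1
857: h=1, probe 1,2 => slot 2
831: h=1, probe 1,2,5 => slot 5
760: h=5, probe 5,6 => slot 6
291: h=10 => slot 10
963: h=4 => slot 4
493: h=1, probe 1,2,5,10,4,0 => slot 0
Table: [493, 285, 857, ., 963, 831, 760, ., ., ., 291, ., .]
Lookup 857: h=1, probe 1,2 → found at 2.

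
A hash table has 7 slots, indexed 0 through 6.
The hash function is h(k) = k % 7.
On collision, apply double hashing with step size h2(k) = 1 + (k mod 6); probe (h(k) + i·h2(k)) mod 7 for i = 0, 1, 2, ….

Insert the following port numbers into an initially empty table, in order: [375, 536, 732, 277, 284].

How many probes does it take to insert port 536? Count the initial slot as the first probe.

Insert 375: h=4, slot 4 empty → index 4.
Insert 536: h=4, h2=3, slot 4 occupied → index 0.
Insert 732: h=4, h2=1, slot 4 occupied → index 5.
Insert 277: h=4, h2=2, slot 4 occupied → index 6.
Insert 284: h=4, h2=3, slots 4,0 occupied → index 3.
Table: [536, -, -, 284, 375, 732, 277]

2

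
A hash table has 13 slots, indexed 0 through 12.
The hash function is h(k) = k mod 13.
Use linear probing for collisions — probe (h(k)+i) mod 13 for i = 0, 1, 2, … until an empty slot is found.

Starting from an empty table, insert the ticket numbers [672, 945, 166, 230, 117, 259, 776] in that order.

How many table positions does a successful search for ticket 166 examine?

672 hashes to 9; slot 9 is free -> place at 9.
945 hashes to 9; 9 taken -> place at 10.
166 hashes to 10; 10 taken -> place at 11.
230 hashes to 9; 9,10,11 taken -> place at 12.
117 hashes to 0; slot 0 is free -> place at 0.
259 hashes to 12; 12,0 taken -> place at 1.
776 hashes to 9; 9,10,11,12,0,1 taken -> place at 2.
Table: [117, 259, 776, ∅, ∅, ∅, ∅, ∅, ∅, 672, 945, 166, 230]
Lookup 166: h=10, probe 10,11 → found at 11.

2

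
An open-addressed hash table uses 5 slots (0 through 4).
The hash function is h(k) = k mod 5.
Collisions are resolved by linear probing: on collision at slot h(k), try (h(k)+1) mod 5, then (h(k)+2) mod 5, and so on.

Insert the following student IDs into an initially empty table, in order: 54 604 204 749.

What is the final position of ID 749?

Insert 54: h=4, slot 4 empty → index 4.
Insert 604: h=4, slot 4 occupied → index 0.
Insert 204: h=4, slots 4,0 occupied → index 1.
Insert 749: h=4, slots 4,0,1 occupied → index 2.
Table: [604, 204, 749, —, 54]

2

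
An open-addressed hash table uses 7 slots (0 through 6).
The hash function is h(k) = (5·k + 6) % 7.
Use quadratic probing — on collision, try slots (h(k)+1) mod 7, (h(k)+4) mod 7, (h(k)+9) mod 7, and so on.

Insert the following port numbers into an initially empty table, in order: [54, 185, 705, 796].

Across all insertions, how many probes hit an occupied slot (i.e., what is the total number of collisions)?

4

54: h=3 => slot 3
185: h=0 => slot 0
705: h=3, probe 3,4 => slot 4
796: h=3, probe 3,4,0,5 => slot 5
Table: [185, —, —, 54, 705, 796, —]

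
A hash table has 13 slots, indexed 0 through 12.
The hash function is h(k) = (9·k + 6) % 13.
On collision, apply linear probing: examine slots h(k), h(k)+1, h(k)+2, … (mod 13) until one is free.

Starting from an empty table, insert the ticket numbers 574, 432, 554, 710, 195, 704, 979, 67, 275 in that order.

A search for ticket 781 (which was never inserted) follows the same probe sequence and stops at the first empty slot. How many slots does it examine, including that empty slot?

574 hashes to 11; slot 11 is free → place at 11.
432 hashes to 7; slot 7 is free → place at 7.
554 hashes to 0; slot 0 is free → place at 0.
710 hashes to 0; 0 taken → place at 1.
195 hashes to 6; slot 6 is free → place at 6.
704 hashes to 11; 11 taken → place at 12.
979 hashes to 3; slot 3 is free → place at 3.
67 hashes to 11; 11,12,0,1 taken → place at 2.
275 hashes to 11; 11,12,0,1,2,3 taken → place at 4.
Table: [554, 710, 67, 979, 275, ., 195, 432, ., ., ., 574, 704]
Lookup 781: h=2, probe 2,3,4,5 → slot 5 empty, not found.

4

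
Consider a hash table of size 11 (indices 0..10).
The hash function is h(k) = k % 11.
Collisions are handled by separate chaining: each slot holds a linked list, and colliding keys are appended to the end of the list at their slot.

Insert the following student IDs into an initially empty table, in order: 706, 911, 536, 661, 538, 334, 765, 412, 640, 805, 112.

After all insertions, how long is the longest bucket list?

Insert 706: h=2, bucket 2 empty → new chain.
Insert 911: h=9, bucket 9 empty → new chain.
Insert 536: h=8, bucket 8 empty → new chain.
Insert 661: h=1, bucket 1 empty → new chain.
Insert 538: h=10, bucket 10 empty → new chain.
Insert 334: h=4, bucket 4 empty → new chain.
Insert 765: h=6, bucket 6 empty → new chain.
Insert 412: h=5, bucket 5 empty → new chain.
Insert 640: h=2, bucket 2 nonempty → append to chain.
Insert 805: h=2, bucket 2 nonempty → append to chain.
Insert 112: h=2, bucket 2 nonempty → append to chain.
Final buckets:
0: ∅
1: 661
2: 706 -> 640 -> 805 -> 112
3: ∅
4: 334
5: 412
6: 765
7: ∅
8: 536
9: 911
10: 538

4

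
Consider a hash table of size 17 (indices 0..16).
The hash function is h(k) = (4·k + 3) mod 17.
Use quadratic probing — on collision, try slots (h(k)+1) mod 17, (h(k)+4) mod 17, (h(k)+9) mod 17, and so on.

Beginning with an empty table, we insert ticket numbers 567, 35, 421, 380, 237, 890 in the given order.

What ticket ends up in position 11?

567: h=10 → slot 10
35: h=7 → slot 7
421: h=4 → slot 4
380: h=10, probe 10,11 → slot 11
237: h=16 → slot 16
890: h=10, probe 10,11,14 → slot 14
Table: [-, -, -, -, 421, -, -, 35, -, -, 567, 380, -, -, 890, -, 237]

380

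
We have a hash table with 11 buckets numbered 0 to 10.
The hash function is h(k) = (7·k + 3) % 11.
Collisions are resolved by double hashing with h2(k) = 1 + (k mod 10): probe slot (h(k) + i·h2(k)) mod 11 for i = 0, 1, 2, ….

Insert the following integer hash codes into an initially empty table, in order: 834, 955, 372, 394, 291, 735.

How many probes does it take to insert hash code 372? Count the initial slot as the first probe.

2

Insert 834: h=0, slot 0 empty → index 0.
Insert 955: h=0, h2=6, slot 0 occupied → index 6.
Insert 372: h=0, h2=3, slot 0 occupied → index 3.
Insert 394: h=0, h2=5, slot 0 occupied → index 5.
Insert 291: h=5, h2=2, slot 5 occupied → index 7.
Insert 735: h=0, h2=6, slots 0,6 occupied → index 1.
Table: [834, 735, ., 372, ., 394, 955, 291, ., ., .]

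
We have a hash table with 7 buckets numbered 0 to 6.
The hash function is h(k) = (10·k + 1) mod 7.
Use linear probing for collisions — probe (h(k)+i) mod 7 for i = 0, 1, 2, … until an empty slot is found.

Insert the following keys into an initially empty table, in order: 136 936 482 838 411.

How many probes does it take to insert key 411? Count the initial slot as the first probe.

5

136 hashes to 3; slot 3 is free → place at 3.
936 hashes to 2; slot 2 is free → place at 2.
482 hashes to 5; slot 5 is free → place at 5.
838 hashes to 2; 2,3 taken → place at 4.
411 hashes to 2; 2,3,4,5 taken → place at 6.
Table: [-, -, 936, 136, 838, 482, 411]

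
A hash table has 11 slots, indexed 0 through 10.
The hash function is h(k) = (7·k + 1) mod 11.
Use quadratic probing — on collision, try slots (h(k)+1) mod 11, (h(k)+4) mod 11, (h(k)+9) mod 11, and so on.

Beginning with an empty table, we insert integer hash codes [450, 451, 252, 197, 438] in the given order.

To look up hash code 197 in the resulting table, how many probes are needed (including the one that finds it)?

450 hashes to 5; slot 5 is free => place at 5.
451 hashes to 1; slot 1 is free => place at 1.
252 hashes to 5; 5 taken => place at 6.
197 hashes to 5; 5,6 taken => place at 9.
438 hashes to 9; 9 taken => place at 10.
Table: [—, 451, —, —, —, 450, 252, —, —, 197, 438]
Lookup 197: h=5, probe 5,6,9 → found at 9.

3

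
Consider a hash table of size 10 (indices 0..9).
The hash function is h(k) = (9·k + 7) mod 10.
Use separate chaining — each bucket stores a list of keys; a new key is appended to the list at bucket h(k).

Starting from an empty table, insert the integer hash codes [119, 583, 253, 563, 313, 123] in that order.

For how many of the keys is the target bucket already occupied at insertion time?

4

Insert 119: h=8, bucket 8 empty -> new chain.
Insert 583: h=4, bucket 4 empty -> new chain.
Insert 253: h=4, bucket 4 nonempty -> append to chain.
Insert 563: h=4, bucket 4 nonempty -> append to chain.
Insert 313: h=4, bucket 4 nonempty -> append to chain.
Insert 123: h=4, bucket 4 nonempty -> append to chain.
Final buckets:
0: —
1: —
2: —
3: —
4: 583 -> 253 -> 563 -> 313 -> 123
5: —
6: —
7: —
8: 119
9: —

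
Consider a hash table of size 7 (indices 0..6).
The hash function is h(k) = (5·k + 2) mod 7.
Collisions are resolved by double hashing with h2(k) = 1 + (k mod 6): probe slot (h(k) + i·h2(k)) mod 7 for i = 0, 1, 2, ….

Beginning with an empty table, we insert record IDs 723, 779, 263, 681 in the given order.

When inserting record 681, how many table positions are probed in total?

2

723 hashes to 5; slot 5 is free → place at 5.
779 hashes to 5, h2=6; 5 taken → place at 4.
263 hashes to 1; slot 1 is free → place at 1.
681 hashes to 5, h2=4; 5 taken → place at 2.
Table: [∅, 263, 681, ∅, 779, 723, ∅]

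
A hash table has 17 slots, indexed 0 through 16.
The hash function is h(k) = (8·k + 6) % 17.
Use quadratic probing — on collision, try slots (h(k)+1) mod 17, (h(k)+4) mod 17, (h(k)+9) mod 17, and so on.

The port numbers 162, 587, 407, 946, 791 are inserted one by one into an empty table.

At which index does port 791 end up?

Insert 162: h=10, slot 10 empty → index 10.
Insert 587: h=10, slot 10 occupied → index 11.
Insert 407: h=15, slot 15 empty → index 15.
Insert 946: h=9, slot 9 empty → index 9.
Insert 791: h=10, slots 10,11 occupied → index 14.
Table: [—, —, —, —, —, —, —, —, —, 946, 162, 587, —, —, 791, 407, —]

14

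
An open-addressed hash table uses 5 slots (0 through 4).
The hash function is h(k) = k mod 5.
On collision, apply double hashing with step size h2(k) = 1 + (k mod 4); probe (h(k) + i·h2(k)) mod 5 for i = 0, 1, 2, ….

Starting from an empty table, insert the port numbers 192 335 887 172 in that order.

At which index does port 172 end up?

192: h=2 -> slot 2
335: h=0 -> slot 0
887: h=2, h2=4, probe 2,1 -> slot 1
172: h=2, h2=1, probe 2,3 -> slot 3
Table: [335, 887, 192, 172, _]

3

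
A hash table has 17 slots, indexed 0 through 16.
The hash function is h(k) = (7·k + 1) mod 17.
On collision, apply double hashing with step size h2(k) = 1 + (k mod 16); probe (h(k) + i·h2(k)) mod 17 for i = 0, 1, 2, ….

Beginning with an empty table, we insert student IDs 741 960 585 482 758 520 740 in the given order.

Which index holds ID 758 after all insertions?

10

741 hashes to 3; slot 3 is free → place at 3.
960 hashes to 6; slot 6 is free → place at 6.
585 hashes to 16; slot 16 is free → place at 16.
482 hashes to 9; slot 9 is free → place at 9.
758 hashes to 3, h2=7; 3 taken → place at 10.
520 hashes to 3, h2=9; 3 taken → place at 12.
740 hashes to 13; slot 13 is free → place at 13.
Table: [., ., ., 741, ., ., 960, ., ., 482, 758, ., 520, 740, ., ., 585]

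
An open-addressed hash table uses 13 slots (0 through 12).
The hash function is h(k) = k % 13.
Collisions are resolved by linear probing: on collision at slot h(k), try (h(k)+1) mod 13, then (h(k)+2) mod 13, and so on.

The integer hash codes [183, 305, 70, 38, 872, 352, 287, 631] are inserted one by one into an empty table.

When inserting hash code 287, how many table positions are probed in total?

4

Insert 183: h=1, slot 1 empty => index 1.
Insert 305: h=6, slot 6 empty => index 6.
Insert 70: h=5, slot 5 empty => index 5.
Insert 38: h=12, slot 12 empty => index 12.
Insert 872: h=1, slot 1 occupied => index 2.
Insert 352: h=1, slots 1,2 occupied => index 3.
Insert 287: h=1, slots 1,2,3 occupied => index 4.
Insert 631: h=7, slot 7 empty => index 7.
Table: [_, 183, 872, 352, 287, 70, 305, 631, _, _, _, _, 38]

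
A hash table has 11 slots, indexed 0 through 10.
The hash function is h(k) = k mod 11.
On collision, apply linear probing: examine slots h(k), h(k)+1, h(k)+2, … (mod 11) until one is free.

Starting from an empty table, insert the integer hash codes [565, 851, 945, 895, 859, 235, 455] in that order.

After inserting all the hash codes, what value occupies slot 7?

235

565: h=4 -> slot 4
851: h=4, probe 4,5 -> slot 5
945: h=10 -> slot 10
895: h=4, probe 4,5,6 -> slot 6
859: h=1 -> slot 1
235: h=4, probe 4,5,6,7 -> slot 7
455: h=4, probe 4,5,6,7,8 -> slot 8
Table: [_, 859, _, _, 565, 851, 895, 235, 455, _, 945]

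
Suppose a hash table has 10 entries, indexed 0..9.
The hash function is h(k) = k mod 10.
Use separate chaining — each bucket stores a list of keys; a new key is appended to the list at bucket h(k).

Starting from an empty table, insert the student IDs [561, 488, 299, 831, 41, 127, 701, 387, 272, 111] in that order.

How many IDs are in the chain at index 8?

1

561 -> bucket 1
488 -> bucket 8
299 -> bucket 9
831 -> bucket 1 (collision)
41 -> bucket 1 (collision)
127 -> bucket 7
701 -> bucket 1 (collision)
387 -> bucket 7 (collision)
272 -> bucket 2
111 -> bucket 1 (collision)
Final buckets:
0: ∅
1: 561 -> 831 -> 41 -> 701 -> 111
2: 272
3: ∅
4: ∅
5: ∅
6: ∅
7: 127 -> 387
8: 488
9: 299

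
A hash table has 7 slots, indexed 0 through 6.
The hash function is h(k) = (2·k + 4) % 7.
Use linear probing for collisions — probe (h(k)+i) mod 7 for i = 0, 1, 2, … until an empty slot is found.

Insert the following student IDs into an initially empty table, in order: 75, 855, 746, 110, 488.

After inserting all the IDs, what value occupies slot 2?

Insert 75: h=0, slot 0 empty → index 0.
Insert 855: h=6, slot 6 empty → index 6.
Insert 746: h=5, slot 5 empty → index 5.
Insert 110: h=0, slot 0 occupied → index 1.
Insert 488: h=0, slots 0,1 occupied → index 2.
Table: [75, 110, 488, -, -, 746, 855]

488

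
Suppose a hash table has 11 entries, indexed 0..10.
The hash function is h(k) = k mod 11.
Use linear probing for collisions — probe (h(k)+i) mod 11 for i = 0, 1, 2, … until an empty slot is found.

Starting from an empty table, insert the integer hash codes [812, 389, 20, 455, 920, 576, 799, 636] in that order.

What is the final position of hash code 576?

812 hashes to 9; slot 9 is free => place at 9.
389 hashes to 4; slot 4 is free => place at 4.
20 hashes to 9; 9 taken => place at 10.
455 hashes to 4; 4 taken => place at 5.
920 hashes to 7; slot 7 is free => place at 7.
576 hashes to 4; 4,5 taken => place at 6.
799 hashes to 7; 7 taken => place at 8.
636 hashes to 9; 9,10 taken => place at 0.
Table: [636, —, —, —, 389, 455, 576, 920, 799, 812, 20]

6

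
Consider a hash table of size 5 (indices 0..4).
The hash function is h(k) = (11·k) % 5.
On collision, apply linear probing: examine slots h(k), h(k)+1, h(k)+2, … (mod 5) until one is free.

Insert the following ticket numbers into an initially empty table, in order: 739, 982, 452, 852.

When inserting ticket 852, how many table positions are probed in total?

4

739 hashes to 4; slot 4 is free => place at 4.
982 hashes to 2; slot 2 is free => place at 2.
452 hashes to 2; 2 taken => place at 3.
852 hashes to 2; 2,3,4 taken => place at 0.
Table: [852, _, 982, 452, 739]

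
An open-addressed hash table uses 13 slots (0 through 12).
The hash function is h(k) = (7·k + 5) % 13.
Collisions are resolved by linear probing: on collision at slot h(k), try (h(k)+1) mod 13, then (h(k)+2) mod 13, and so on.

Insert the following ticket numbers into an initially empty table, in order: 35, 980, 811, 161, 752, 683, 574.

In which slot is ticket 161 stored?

35 hashes to 3; slot 3 is free => place at 3.
980 hashes to 1; slot 1 is free => place at 1.
811 hashes to 1; 1 taken => place at 2.
161 hashes to 1; 1,2,3 taken => place at 4.
752 hashes to 4; 4 taken => place at 5.
683 hashes to 2; 2,3,4,5 taken => place at 6.
574 hashes to 6; 6 taken => place at 7.
Table: [., 980, 811, 35, 161, 752, 683, 574, ., ., ., ., .]

4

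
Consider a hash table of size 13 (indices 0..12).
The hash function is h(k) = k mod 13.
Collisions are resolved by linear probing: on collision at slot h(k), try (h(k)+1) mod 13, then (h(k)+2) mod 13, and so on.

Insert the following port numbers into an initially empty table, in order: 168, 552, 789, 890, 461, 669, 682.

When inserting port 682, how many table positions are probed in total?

6

168 hashes to 12; slot 12 is free → place at 12.
552 hashes to 6; slot 6 is free → place at 6.
789 hashes to 9; slot 9 is free → place at 9.
890 hashes to 6; 6 taken → place at 7.
461 hashes to 6; 6,7 taken → place at 8.
669 hashes to 6; 6,7,8,9 taken → place at 10.
682 hashes to 6; 6,7,8,9,10 taken → place at 11.
Table: [—, —, —, —, —, —, 552, 890, 461, 789, 669, 682, 168]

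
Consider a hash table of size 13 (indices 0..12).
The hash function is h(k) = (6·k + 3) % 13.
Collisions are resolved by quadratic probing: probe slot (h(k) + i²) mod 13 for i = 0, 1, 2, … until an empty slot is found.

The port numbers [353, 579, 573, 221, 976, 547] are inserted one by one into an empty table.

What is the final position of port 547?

0

353 hashes to 2; slot 2 is free → place at 2.
579 hashes to 6; slot 6 is free → place at 6.
573 hashes to 9; slot 9 is free → place at 9.
221 hashes to 3; slot 3 is free → place at 3.
976 hashes to 9; 9 taken → place at 10.
547 hashes to 9; 9,10 taken → place at 0.
Table: [547, _, 353, 221, _, _, 579, _, _, 573, 976, _, _]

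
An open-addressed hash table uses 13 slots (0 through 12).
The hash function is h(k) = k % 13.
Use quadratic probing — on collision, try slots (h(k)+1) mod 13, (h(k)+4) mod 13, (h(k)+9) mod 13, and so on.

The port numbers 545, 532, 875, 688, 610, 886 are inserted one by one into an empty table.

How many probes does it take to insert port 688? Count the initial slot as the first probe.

Insert 545: h=12, slot 12 empty => index 12.
Insert 532: h=12, slot 12 occupied => index 0.
Insert 875: h=4, slot 4 empty => index 4.
Insert 688: h=12, slots 12,0 occupied => index 3.
Insert 610: h=12, slots 12,0,3 occupied => index 8.
Insert 886: h=2, slot 2 empty => index 2.
Table: [532, —, 886, 688, 875, —, —, —, 610, —, —, —, 545]

3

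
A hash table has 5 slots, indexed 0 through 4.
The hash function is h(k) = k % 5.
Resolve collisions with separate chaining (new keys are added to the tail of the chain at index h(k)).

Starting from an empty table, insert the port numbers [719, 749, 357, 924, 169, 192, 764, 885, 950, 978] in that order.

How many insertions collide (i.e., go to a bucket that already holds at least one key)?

719 -> bucket 4
749 -> bucket 4 (collision)
357 -> bucket 2
924 -> bucket 4 (collision)
169 -> bucket 4 (collision)
192 -> bucket 2 (collision)
764 -> bucket 4 (collision)
885 -> bucket 0
950 -> bucket 0 (collision)
978 -> bucket 3
Final buckets:
0: 885 -> 950
1: ∅
2: 357 -> 192
3: 978
4: 719 -> 749 -> 924 -> 169 -> 764

6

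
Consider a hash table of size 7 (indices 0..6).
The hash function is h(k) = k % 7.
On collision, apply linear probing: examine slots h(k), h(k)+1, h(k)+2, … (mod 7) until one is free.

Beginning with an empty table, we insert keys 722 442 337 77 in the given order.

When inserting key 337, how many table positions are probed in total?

3

722 hashes to 1; slot 1 is free => place at 1.
442 hashes to 1; 1 taken => place at 2.
337 hashes to 1; 1,2 taken => place at 3.
77 hashes to 0; slot 0 is free => place at 0.
Table: [77, 722, 442, 337, ∅, ∅, ∅]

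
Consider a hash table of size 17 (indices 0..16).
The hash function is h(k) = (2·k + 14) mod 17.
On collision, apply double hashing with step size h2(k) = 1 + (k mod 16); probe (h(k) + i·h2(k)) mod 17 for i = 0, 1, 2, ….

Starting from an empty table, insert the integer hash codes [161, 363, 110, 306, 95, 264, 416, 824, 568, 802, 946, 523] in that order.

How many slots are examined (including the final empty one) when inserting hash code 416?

4

161: h=13 -> slot 13
363: h=9 -> slot 9
110: h=13, h2=15, probe 13,11 -> slot 11
306: h=14 -> slot 14
95: h=0 -> slot 0
264: h=15 -> slot 15
416: h=13, h2=1, probe 13,14,15,16 -> slot 16
824: h=13, h2=9, probe 13,5 -> slot 5
568: h=11, h2=9, probe 11,3 -> slot 3
802: h=3, h2=3, probe 3,6 -> slot 6
946: h=2 -> slot 2
523: h=6, h2=12, probe 6,1 -> slot 1
Table: [95, 523, 946, 568, _, 824, 802, _, _, 363, _, 110, _, 161, 306, 264, 416]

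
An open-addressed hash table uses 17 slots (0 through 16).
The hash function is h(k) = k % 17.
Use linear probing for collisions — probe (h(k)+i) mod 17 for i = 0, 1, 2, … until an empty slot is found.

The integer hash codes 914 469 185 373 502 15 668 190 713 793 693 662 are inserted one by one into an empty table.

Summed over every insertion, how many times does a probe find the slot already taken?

8

914 hashes to 13; slot 13 is free -> place at 13.
469 hashes to 10; slot 10 is free -> place at 10.
185 hashes to 15; slot 15 is free -> place at 15.
373 hashes to 16; slot 16 is free -> place at 16.
502 hashes to 9; slot 9 is free -> place at 9.
15 hashes to 15; 15,16 taken -> place at 0.
668 hashes to 5; slot 5 is free -> place at 5.
190 hashes to 3; slot 3 is free -> place at 3.
713 hashes to 16; 16,0 taken -> place at 1.
793 hashes to 11; slot 11 is free -> place at 11.
693 hashes to 13; 13 taken -> place at 14.
662 hashes to 16; 16,0,1 taken -> place at 2.
Table: [15, 713, 662, 190, ., 668, ., ., ., 502, 469, 793, ., 914, 693, 185, 373]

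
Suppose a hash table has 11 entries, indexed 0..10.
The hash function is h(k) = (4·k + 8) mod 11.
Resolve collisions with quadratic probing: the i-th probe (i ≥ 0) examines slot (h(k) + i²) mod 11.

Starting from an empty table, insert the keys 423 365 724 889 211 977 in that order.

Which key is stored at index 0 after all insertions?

423: h=6 => slot 6
365: h=5 => slot 5
724: h=0 => slot 0
889: h=0, probe 0,1 => slot 1
211: h=5, probe 5,6,9 => slot 9
977: h=0, probe 0,1,4 => slot 4
Table: [724, 889, _, _, 977, 365, 423, _, _, 211, _]

724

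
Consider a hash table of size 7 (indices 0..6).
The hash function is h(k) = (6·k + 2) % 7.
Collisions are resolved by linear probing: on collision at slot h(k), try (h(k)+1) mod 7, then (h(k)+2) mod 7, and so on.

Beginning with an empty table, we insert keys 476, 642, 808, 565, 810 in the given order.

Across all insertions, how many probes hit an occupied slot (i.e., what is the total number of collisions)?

476 hashes to 2; slot 2 is free -> place at 2.
642 hashes to 4; slot 4 is free -> place at 4.
808 hashes to 6; slot 6 is free -> place at 6.
565 hashes to 4; 4 taken -> place at 5.
810 hashes to 4; 4,5,6 taken -> place at 0.
Table: [810, —, 476, —, 642, 565, 808]

4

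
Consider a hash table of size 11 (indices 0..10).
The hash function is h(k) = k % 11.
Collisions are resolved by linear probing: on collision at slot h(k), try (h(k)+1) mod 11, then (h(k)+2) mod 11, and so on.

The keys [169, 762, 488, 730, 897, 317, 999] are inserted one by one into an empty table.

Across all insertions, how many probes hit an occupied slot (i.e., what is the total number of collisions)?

169: h=4 → slot 4
762: h=3 → slot 3
488: h=4, probe 4,5 → slot 5
730: h=4, probe 4,5,6 → slot 6
897: h=6, probe 6,7 → slot 7
317: h=9 → slot 9
999: h=9, probe 9,10 → slot 10
Table: [∅, ∅, ∅, 762, 169, 488, 730, 897, ∅, 317, 999]

5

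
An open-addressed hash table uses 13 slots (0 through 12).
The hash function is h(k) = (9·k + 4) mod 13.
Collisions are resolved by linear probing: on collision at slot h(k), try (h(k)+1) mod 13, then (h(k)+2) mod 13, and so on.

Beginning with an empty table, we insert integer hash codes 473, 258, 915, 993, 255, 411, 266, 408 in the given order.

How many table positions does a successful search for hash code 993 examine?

4

Insert 473: h=10, slot 10 empty → index 10.
Insert 258: h=12, slot 12 empty → index 12.
Insert 915: h=10, slot 10 occupied → index 11.
Insert 993: h=10, slots 10,11,12 occupied → index 0.
Insert 255: h=11, slots 11,12,0 occupied → index 1.
Insert 411: h=11, slots 11,12,0,1 occupied → index 2.
Insert 266: h=6, slot 6 empty → index 6.
Insert 408: h=10, slots 10,11,12,0,1,2 occupied → index 3.
Table: [993, 255, 411, 408, ., ., 266, ., ., ., 473, 915, 258]
Lookup 993: h=10, probe 10,11,12,0 → found at 0.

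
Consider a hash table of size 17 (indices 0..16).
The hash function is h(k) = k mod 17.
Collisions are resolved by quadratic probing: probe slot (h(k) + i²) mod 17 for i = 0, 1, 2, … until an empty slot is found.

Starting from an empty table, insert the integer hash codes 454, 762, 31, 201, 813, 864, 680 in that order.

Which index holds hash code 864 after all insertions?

13

454 hashes to 12; slot 12 is free => place at 12.
762 hashes to 14; slot 14 is free => place at 14.
31 hashes to 14; 14 taken => place at 15.
201 hashes to 14; 14,15 taken => place at 1.
813 hashes to 14; 14,15,1 taken => place at 6.
864 hashes to 14; 14,15,1,6 taken => place at 13.
680 hashes to 0; slot 0 is free => place at 0.
Table: [680, 201, ∅, ∅, ∅, ∅, 813, ∅, ∅, ∅, ∅, ∅, 454, 864, 762, 31, ∅]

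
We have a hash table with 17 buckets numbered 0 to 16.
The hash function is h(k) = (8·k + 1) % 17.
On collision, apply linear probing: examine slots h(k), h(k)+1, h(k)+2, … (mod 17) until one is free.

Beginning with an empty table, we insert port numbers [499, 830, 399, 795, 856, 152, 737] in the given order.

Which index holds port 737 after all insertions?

0

499 hashes to 15; slot 15 is free => place at 15.
830 hashes to 11; slot 11 is free => place at 11.
399 hashes to 14; slot 14 is free => place at 14.
795 hashes to 3; slot 3 is free => place at 3.
856 hashes to 15; 15 taken => place at 16.
152 hashes to 10; slot 10 is free => place at 10.
737 hashes to 15; 15,16 taken => place at 0.
Table: [737, _, _, 795, _, _, _, _, _, _, 152, 830, _, _, 399, 499, 856]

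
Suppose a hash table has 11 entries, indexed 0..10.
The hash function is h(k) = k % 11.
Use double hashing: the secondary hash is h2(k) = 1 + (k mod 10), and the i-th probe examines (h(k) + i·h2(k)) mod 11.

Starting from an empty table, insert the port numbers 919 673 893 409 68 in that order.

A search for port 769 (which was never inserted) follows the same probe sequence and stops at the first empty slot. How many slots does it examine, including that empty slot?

2

919 hashes to 6; slot 6 is free => place at 6.
673 hashes to 2; slot 2 is free => place at 2.
893 hashes to 2, h2=4; 2,6 taken => place at 10.
409 hashes to 2, h2=10; 2 taken => place at 1.
68 hashes to 2, h2=9; 2 taken => place at 0.
Table: [68, 409, 673, ., ., ., 919, ., ., ., 893]
Lookup 769: h=10, h2=10, probe 10,9 → slot 9 empty, not found.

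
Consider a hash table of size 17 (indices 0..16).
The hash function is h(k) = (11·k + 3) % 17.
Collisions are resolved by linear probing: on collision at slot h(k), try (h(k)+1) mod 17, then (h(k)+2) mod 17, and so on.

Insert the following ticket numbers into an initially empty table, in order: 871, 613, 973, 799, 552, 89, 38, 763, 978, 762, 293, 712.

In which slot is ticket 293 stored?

Insert 871: h=13, slot 13 empty → index 13.
Insert 613: h=14, slot 14 empty → index 14.
Insert 973: h=13, slots 13,14 occupied → index 15.
Insert 799: h=3, slot 3 empty → index 3.
Insert 552: h=6, slot 6 empty → index 6.
Insert 89: h=13, slots 13,14,15 occupied → index 16.
Insert 38: h=13, slots 13,14,15,16 occupied → index 0.
Insert 763: h=15, slots 15,16,0 occupied → index 1.
Insert 978: h=0, slots 0,1 occupied → index 2.
Insert 762: h=4, slot 4 empty → index 4.
Insert 293: h=13, slots 13,14,15,16,0,1,2,3,4 occupied → index 5.
Insert 712: h=15, slots 15,16,0,1,2,3,4,5,6 occupied → index 7.
Table: [38, 763, 978, 799, 762, 293, 552, 712, —, —, —, —, —, 871, 613, 973, 89]

5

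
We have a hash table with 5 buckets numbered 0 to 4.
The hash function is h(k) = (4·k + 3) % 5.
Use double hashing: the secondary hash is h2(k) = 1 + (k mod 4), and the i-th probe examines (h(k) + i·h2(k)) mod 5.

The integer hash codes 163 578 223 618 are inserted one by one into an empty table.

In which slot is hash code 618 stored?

163 hashes to 0; slot 0 is free => place at 0.
578 hashes to 0, h2=3; 0 taken => place at 3.
223 hashes to 0, h2=4; 0 taken => place at 4.
618 hashes to 0, h2=3; 0,3 taken => place at 1.
Table: [163, 618, ∅, 578, 223]

1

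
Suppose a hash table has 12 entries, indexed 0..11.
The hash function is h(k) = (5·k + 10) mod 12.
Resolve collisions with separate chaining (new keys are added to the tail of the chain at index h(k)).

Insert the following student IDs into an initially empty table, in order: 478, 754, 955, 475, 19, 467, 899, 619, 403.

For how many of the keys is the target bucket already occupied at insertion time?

6

478 -> bucket 0
754 -> bucket 0 (collision)
955 -> bucket 9
475 -> bucket 9 (collision)
19 -> bucket 9 (collision)
467 -> bucket 5
899 -> bucket 5 (collision)
619 -> bucket 9 (collision)
403 -> bucket 9 (collision)
Final buckets:
0: 478 -> 754
1: -
2: -
3: -
4: -
5: 467 -> 899
6: -
7: -
8: -
9: 955 -> 475 -> 19 -> 619 -> 403
10: -
11: -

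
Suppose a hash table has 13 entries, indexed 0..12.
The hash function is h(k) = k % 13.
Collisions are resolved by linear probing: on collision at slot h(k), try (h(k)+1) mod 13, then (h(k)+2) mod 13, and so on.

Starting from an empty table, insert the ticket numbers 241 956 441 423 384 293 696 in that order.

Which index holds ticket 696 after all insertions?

241: h=7 → slot 7
956: h=7, probe 7,8 → slot 8
441: h=12 → slot 12
423: h=7, probe 7,8,9 → slot 9
384: h=7, probe 7,8,9,10 → slot 10
293: h=7, probe 7,8,9,10,11 → slot 11
696: h=7, probe 7,8,9,10,11,12,0 → slot 0
Table: [696, ., ., ., ., ., ., 241, 956, 423, 384, 293, 441]

0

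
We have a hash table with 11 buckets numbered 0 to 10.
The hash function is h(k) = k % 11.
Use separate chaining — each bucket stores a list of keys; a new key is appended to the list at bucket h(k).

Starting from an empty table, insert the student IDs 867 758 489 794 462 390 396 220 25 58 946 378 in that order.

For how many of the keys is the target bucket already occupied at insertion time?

867 -> bucket 9
758 -> bucket 10
489 -> bucket 5
794 -> bucket 2
462 -> bucket 0
390 -> bucket 5 (collision)
396 -> bucket 0 (collision)
220 -> bucket 0 (collision)
25 -> bucket 3
58 -> bucket 3 (collision)
946 -> bucket 0 (collision)
378 -> bucket 4
Final buckets:
0: 462 -> 396 -> 220 -> 946
1: .
2: 794
3: 25 -> 58
4: 378
5: 489 -> 390
6: .
7: .
8: .
9: 867
10: 758

5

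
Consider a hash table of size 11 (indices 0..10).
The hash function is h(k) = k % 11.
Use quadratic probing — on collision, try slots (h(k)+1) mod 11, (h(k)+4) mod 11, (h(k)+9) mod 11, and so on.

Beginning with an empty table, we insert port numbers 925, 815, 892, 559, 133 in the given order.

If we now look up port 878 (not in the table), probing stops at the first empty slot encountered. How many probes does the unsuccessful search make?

4

Insert 925: h=1, slot 1 empty -> index 1.
Insert 815: h=1, slot 1 occupied -> index 2.
Insert 892: h=1, slots 1,2 occupied -> index 5.
Insert 559: h=9, slot 9 empty -> index 9.
Insert 133: h=1, slots 1,2,5 occupied -> index 10.
Table: [∅, 925, 815, ∅, ∅, 892, ∅, ∅, ∅, 559, 133]
Lookup 878: h=9, probe 9,10,2,7 → slot 7 empty, not found.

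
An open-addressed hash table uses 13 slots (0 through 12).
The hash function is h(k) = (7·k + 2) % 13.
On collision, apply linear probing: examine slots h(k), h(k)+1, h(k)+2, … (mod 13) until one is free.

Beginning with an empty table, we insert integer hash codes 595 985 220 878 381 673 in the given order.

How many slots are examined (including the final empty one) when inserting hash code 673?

595: h=7 => slot 7
985: h=7, probe 7,8 => slot 8
220: h=8, probe 8,9 => slot 9
878: h=12 => slot 12
381: h=4 => slot 4
673: h=7, probe 7,8,9,10 => slot 10
Table: [—, —, —, —, 381, —, —, 595, 985, 220, 673, —, 878]

4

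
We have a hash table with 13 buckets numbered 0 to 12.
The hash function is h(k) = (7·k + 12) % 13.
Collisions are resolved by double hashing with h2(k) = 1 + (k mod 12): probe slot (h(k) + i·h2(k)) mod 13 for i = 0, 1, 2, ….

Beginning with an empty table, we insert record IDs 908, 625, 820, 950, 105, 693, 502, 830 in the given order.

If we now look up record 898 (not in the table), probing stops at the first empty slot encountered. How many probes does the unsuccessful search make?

3

908: h=11 → slot 11
625: h=6 → slot 6
820: h=6, h2=5, probe 6,11,3 → slot 3
950: h=6, h2=3, probe 6,9 → slot 9
105: h=6, h2=10, probe 6,3,0 → slot 0
693: h=1 → slot 1
502: h=3, h2=11, probe 3,1,12 → slot 12
830: h=11, h2=3, probe 11,1,4 → slot 4
Table: [105, 693, ∅, 820, 830, ∅, 625, ∅, ∅, 950, ∅, 908, 502]
Lookup 898: h=6, h2=11, probe 6,4,2 → slot 2 empty, not found.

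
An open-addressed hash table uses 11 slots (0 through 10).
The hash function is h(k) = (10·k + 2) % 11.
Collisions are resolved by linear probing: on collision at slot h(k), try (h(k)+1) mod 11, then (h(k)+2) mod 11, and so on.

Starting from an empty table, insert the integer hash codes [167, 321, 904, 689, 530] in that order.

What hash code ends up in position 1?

167 hashes to 0; slot 0 is free -> place at 0.
321 hashes to 0; 0 taken -> place at 1.
904 hashes to 0; 0,1 taken -> place at 2.
689 hashes to 6; slot 6 is free -> place at 6.
530 hashes to 0; 0,1,2 taken -> place at 3.
Table: [167, 321, 904, 530, —, —, 689, —, —, —, —]

321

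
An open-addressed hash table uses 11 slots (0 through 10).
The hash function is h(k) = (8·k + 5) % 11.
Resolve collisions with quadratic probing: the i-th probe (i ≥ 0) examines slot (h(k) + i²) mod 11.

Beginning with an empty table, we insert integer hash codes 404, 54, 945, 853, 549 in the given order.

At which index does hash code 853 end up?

Insert 404: h=3, slot 3 empty => index 3.
Insert 54: h=8, slot 8 empty => index 8.
Insert 945: h=8, slot 8 occupied => index 9.
Insert 853: h=9, slot 9 occupied => index 10.
Insert 549: h=8, slots 8,9 occupied => index 1.
Table: [—, 549, —, 404, —, —, —, —, 54, 945, 853]

10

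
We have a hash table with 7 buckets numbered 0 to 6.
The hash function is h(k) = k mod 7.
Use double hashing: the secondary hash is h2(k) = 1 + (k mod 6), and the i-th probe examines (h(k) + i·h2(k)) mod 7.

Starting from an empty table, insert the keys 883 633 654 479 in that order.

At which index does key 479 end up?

2

883: h=1 → slot 1
633: h=3 → slot 3
654: h=3, h2=1, probe 3,4 → slot 4
479: h=3, h2=6, probe 3,2 → slot 2
Table: [∅, 883, 479, 633, 654, ∅, ∅]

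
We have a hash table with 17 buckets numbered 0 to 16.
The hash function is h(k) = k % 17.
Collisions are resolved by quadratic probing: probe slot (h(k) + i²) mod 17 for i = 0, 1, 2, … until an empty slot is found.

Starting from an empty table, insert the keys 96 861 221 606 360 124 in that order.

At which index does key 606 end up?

15

96: h=11 → slot 11
861: h=11, probe 11,12 → slot 12
221: h=0 → slot 0
606: h=11, probe 11,12,15 → slot 15
360: h=3 → slot 3
124: h=5 → slot 5
Table: [221, _, _, 360, _, 124, _, _, _, _, _, 96, 861, _, _, 606, _]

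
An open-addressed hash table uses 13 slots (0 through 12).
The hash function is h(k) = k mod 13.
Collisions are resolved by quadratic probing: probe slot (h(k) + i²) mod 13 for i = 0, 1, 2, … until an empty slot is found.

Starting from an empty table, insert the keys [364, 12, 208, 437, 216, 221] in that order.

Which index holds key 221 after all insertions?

Insert 364: h=0, slot 0 empty -> index 0.
Insert 12: h=12, slot 12 empty -> index 12.
Insert 208: h=0, slot 0 occupied -> index 1.
Insert 437: h=8, slot 8 empty -> index 8.
Insert 216: h=8, slot 8 occupied -> index 9.
Insert 221: h=0, slots 0,1 occupied -> index 4.
Table: [364, 208, _, _, 221, _, _, _, 437, 216, _, _, 12]

4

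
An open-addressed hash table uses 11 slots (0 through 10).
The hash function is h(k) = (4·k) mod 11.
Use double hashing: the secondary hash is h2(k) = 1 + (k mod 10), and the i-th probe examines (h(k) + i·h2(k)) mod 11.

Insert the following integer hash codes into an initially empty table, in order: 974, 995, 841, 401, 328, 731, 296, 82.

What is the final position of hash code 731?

974: h=2 -> slot 2
995: h=9 -> slot 9
841: h=9, h2=2, probe 9,0 -> slot 0
401: h=9, h2=2, probe 9,0,2,4 -> slot 4
328: h=3 -> slot 3
731: h=9, h2=2, probe 9,0,2,4,6 -> slot 6
296: h=7 -> slot 7
82: h=9, h2=3, probe 9,1 -> slot 1
Table: [841, 82, 974, 328, 401, —, 731, 296, —, 995, —]

6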